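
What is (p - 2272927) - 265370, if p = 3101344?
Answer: 563047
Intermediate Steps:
(p - 2272927) - 265370 = (3101344 - 2272927) - 265370 = 828417 - 265370 = 563047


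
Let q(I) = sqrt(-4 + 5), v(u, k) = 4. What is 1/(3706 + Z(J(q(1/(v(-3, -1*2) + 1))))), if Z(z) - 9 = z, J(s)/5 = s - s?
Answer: 1/3715 ≈ 0.00026918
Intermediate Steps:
q(I) = 1 (q(I) = sqrt(1) = 1)
J(s) = 0 (J(s) = 5*(s - s) = 5*0 = 0)
Z(z) = 9 + z
1/(3706 + Z(J(q(1/(v(-3, -1*2) + 1))))) = 1/(3706 + (9 + 0)) = 1/(3706 + 9) = 1/3715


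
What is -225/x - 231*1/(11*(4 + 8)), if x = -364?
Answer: -103/91 ≈ -1.1319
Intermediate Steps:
-225/x - 231*1/(11*(4 + 8)) = -225/(-364) - 231*1/(11*(4 + 8)) = -225*(-1/364) - 231/(11*12) = 225/364 - 231/132 = 225/364 - 231*1/132 = 225/364 - 7/4 = -103/91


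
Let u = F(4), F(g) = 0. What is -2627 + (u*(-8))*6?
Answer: -2627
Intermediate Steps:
u = 0
-2627 + (u*(-8))*6 = -2627 + (0*(-8))*6 = -2627 + 0*6 = -2627 + 0 = -2627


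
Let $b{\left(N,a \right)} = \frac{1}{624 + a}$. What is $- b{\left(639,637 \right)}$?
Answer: $- \frac{1}{1261} \approx -0.00079302$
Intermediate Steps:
$- b{\left(639,637 \right)} = - \frac{1}{624 + 637} = - \frac{1}{1261}$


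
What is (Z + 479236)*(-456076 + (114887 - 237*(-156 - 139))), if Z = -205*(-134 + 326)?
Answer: -119326922024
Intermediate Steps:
Z = -39360 (Z = -205*192 = -39360)
(Z + 479236)*(-456076 + (114887 - 237*(-156 - 139))) = (-39360 + 479236)*(-456076 + (114887 - 237*(-156 - 139))) = 439876*(-456076 + (114887 - 237*(-295))) = 439876*(-456076 + (114887 + 69915)) = 439876*(-456076 + 184802) = 439876*(-271274) = -119326922024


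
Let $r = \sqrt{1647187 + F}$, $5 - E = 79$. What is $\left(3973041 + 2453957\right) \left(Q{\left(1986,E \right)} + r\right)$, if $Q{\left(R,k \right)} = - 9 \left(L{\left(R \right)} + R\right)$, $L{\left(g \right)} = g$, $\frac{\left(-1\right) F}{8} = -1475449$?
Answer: $-229752324504 + 173528946 \sqrt{18451} \approx -2.0618 \cdot 10^{11}$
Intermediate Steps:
$E = -74$ ($E = 5 - 79 = -74$)
$F = 11803592$ ($F = \left(-8\right) \left(-1475449\right) = 11803592$)
$r = 27 \sqrt{18451}$ ($r = \sqrt{1647187 + 11803592} = \sqrt{13450779} = 27 \sqrt{18451} \approx 3667.5$)
$Q{\left(R,k \right)} = - 18 R$ ($Q{\left(R,k \right)} = - 9 \left(R + R\right) = - 9 \cdot 2 R = - 18 R$)
$\left(3973041 + 2453957\right) \left(Q{\left(1986,E \right)} + r\right) = \left(3973041 + 2453957\right) \left(\left(-18\right) 1986 + 27 \sqrt{18451}\right) = 6426998 \left(-35748 + 27 \sqrt{18451}\right) = -229752324504 + 173528946 \sqrt{18451}$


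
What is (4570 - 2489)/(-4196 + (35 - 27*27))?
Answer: -2081/4890 ≈ -0.42556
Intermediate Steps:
(4570 - 2489)/(-4196 + (35 - 27*27)) = 2081/(-4196 + (35 - 729)) = 2081/(-4196 - 694) = 2081/(-4890) = 2081*(-1/4890) = -2081/4890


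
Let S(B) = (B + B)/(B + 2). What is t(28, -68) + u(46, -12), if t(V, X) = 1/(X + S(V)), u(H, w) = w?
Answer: -11919/992 ≈ -12.015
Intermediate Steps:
S(B) = 2*B/(2 + B) (S(B) = (2*B)/(2 + B) = 2*B/(2 + B))
t(V, X) = 1/(X + 2*V/(2 + V))
t(28, -68) + u(46, -12) = (2 + 28)/(2*28 - 68*(2 + 28)) - 12 = 30/(56 - 68*30) - 12 = 30/(56 - 2040) - 12 = 30/(-1984) - 12 = -1/1984*30 - 12 = -15/992 - 12 = -11919/992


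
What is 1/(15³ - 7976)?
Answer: -1/4601 ≈ -0.00021734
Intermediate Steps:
1/(15³ - 7976) = 1/(3375 - 7976) = 1/(-4601) = -1/4601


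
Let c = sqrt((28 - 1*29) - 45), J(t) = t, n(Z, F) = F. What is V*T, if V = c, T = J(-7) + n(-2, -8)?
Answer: -15*I*sqrt(46) ≈ -101.73*I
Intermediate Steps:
T = -15 (T = -7 - 8 = -15)
c = I*sqrt(46) (c = sqrt((28 - 29) - 45) = sqrt(-1 - 45) = sqrt(-46) = I*sqrt(46) ≈ 6.7823*I)
V = I*sqrt(46) ≈ 6.7823*I
V*T = (I*sqrt(46))*(-15) = -15*I*sqrt(46)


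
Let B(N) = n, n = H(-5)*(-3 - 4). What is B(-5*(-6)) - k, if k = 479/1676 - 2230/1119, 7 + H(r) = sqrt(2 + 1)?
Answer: 95098235/1875444 - 7*sqrt(3) ≈ 38.583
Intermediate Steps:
H(r) = -7 + sqrt(3) (H(r) = -7 + sqrt(2 + 1) = -7 + sqrt(3))
k = -3201479/1875444 (k = 479*(1/1676) - 2230*1/1119 = 479/1676 - 2230/1119 = -3201479/1875444 ≈ -1.7071)
n = 49 - 7*sqrt(3) (n = (-7 + sqrt(3))*(-3 - 4) = (-7 + sqrt(3))*(-7) = 49 - 7*sqrt(3) ≈ 36.876)
B(N) = 49 - 7*sqrt(3)
B(-5*(-6)) - k = (49 - 7*sqrt(3)) - 1*(-3201479/1875444) = (49 - 7*sqrt(3)) + 3201479/1875444 = 95098235/1875444 - 7*sqrt(3)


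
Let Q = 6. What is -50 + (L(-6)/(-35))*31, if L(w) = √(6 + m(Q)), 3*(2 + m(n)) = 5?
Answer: -50 - 31*√51/105 ≈ -52.108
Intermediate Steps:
m(n) = -⅓ (m(n) = -2 + (⅓)*5 = -2 + 5/3 = -⅓)
L(w) = √51/3 (L(w) = √(6 - ⅓) = √(17/3) = √51/3)
-50 + (L(-6)/(-35))*31 = -50 + ((√51/3)/(-35))*31 = -50 + ((√51/3)*(-1/35))*31 = -50 - √51/105*31 = -50 - 31*√51/105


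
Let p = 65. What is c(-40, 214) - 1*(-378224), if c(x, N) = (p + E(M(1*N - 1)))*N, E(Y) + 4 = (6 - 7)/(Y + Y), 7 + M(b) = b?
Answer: 80603161/206 ≈ 3.9128e+5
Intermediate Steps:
M(b) = -7 + b
E(Y) = -4 - 1/(2*Y) (E(Y) = -4 + (6 - 7)/(Y + Y) = -4 - 1/(2*Y))
c(x, N) = N*(61 - 1/(2*(-8 + N))) (c(x, N) = (65 + (-4 - 1/(2*(-7 + (1*N - 1)))))*N = (65 + (-4 - 1/(2*(-7 + (N - 1)))))*N = (65 + (-4 - 1/(2*(-7 + (-1 + N)))))*N = (65 + (-4 - 1/(2*(-8 + N))))*N = (61 - 1/(2*(-8 + N)))*N = N*(61 - 1/(2*(-8 + N))))
c(-40, 214) - 1*(-378224) = (½)*214*(-977 + 122*214)/(-8 + 214) - 1*(-378224) = (½)*214*(-977 + 26108)/206 + 378224 = (½)*214*(1/206)*25131 + 378224 = 2689017/206 + 378224 = 80603161/206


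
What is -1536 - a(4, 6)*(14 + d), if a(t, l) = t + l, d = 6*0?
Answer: -1676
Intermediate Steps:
d = 0
a(t, l) = l + t
-1536 - a(4, 6)*(14 + d) = -1536 - (6 + 4)*(14 + 0) = -1536 - 10*14 = -1536 - 1*140 = -1536 - 140 = -1676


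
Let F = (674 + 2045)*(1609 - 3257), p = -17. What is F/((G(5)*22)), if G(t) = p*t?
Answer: 2240456/935 ≈ 2396.2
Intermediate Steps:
G(t) = -17*t
F = -4480912 (F = 2719*(-1648) = -4480912)
F/((G(5)*22)) = -4480912/(-17*5*22) = -4480912/((-85*22)) = -4480912/(-1870) = -4480912*(-1/1870) = 2240456/935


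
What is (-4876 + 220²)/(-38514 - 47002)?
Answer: -10881/21379 ≈ -0.50896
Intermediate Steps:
(-4876 + 220²)/(-38514 - 47002) = (-4876 + 48400)/(-85516) = 43524*(-1/85516) = -10881/21379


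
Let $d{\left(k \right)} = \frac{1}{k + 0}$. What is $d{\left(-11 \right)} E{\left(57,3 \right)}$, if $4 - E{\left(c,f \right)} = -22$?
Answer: $- \frac{26}{11} \approx -2.3636$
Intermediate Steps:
$E{\left(c,f \right)} = 26$ ($E{\left(c,f \right)} = 4 - -22 = 4 + 22 = 26$)
$d{\left(k \right)} = \frac{1}{k}$
$d{\left(-11 \right)} E{\left(57,3 \right)} = \frac{1}{-11} \cdot 26 = \left(- \frac{1}{11}\right) 26 = - \frac{26}{11}$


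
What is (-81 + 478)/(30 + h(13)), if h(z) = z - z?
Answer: 397/30 ≈ 13.233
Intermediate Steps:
h(z) = 0
(-81 + 478)/(30 + h(13)) = (-81 + 478)/(30 + 0) = 397/30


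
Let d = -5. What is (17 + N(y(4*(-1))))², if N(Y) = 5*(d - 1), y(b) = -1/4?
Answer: 169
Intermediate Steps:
y(b) = -¼ (y(b) = -1*¼ = -¼)
N(Y) = -30 (N(Y) = 5*(-5 - 1) = 5*(-6) = -30)
(17 + N(y(4*(-1))))² = (17 - 30)² = (-13)² = 169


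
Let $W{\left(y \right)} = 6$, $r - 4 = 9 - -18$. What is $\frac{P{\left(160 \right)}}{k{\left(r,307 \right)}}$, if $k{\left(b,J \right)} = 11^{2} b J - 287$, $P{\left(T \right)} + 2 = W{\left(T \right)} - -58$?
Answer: $\frac{31}{575635} \approx 5.3854 \cdot 10^{-5}$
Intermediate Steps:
$r = 31$ ($r = 4 + \left(9 - -18\right) = 4 + \left(9 + 18\right) = 4 + 27 = 31$)
$P{\left(T \right)} = 62$ ($P{\left(T \right)} = -2 + \left(6 - -58\right) = -2 + \left(6 + 58\right) = -2 + 64 = 62$)
$k{\left(b,J \right)} = -287 + 121 J b$ ($k{\left(b,J \right)} = 121 b J - 287 = 121 J b - 287 = -287 + 121 J b$)
$\frac{P{\left(160 \right)}}{k{\left(r,307 \right)}} = \frac{62}{-287 + 121 \cdot 307 \cdot 31} = \frac{62}{-287 + 1151557} = \frac{62}{1151270} = 62 \cdot \frac{1}{1151270} = \frac{31}{575635}$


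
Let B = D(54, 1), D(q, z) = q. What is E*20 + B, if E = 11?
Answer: 274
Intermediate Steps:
B = 54
E*20 + B = 11*20 + 54 = 220 + 54 = 274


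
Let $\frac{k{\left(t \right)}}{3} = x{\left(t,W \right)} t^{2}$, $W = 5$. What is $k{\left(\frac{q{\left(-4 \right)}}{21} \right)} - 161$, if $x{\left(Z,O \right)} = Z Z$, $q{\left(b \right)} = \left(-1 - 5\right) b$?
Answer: $- \frac{374273}{2401} \approx -155.88$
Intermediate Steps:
$q{\left(b \right)} = - 6 b$
$x{\left(Z,O \right)} = Z^{2}$
$k{\left(t \right)} = 3 t^{4}$ ($k{\left(t \right)} = 3 t^{2} t^{2} = 3 t^{4}$)
$k{\left(\frac{q{\left(-4 \right)}}{21} \right)} - 161 = 3 \left(\frac{\left(-6\right) \left(-4\right)}{21}\right)^{4} - 161 = 3 \left(24 \cdot \frac{1}{21}\right)^{4} - 161 = 3 \left(\frac{8}{7}\right)^{4} - 161 = 3 \cdot \frac{4096}{2401} - 161 = \frac{12288}{2401} - 161 = - \frac{374273}{2401}$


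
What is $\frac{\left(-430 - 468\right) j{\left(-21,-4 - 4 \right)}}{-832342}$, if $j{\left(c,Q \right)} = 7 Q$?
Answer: $- \frac{3592}{59453} \approx -0.060417$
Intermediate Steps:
$\frac{\left(-430 - 468\right) j{\left(-21,-4 - 4 \right)}}{-832342} = \frac{\left(-430 - 468\right) 7 \left(-4 - 4\right)}{-832342} = - 898 \cdot 7 \left(-8\right) \left(- \frac{1}{832342}\right) = \left(-898\right) \left(-56\right) \left(- \frac{1}{832342}\right) = 50288 \left(- \frac{1}{832342}\right) = - \frac{3592}{59453}$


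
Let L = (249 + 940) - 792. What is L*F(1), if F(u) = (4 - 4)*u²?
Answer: 0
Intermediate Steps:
L = 397 (L = 1189 - 792 = 397)
F(u) = 0 (F(u) = 0*u² = 0)
L*F(1) = 397*0 = 0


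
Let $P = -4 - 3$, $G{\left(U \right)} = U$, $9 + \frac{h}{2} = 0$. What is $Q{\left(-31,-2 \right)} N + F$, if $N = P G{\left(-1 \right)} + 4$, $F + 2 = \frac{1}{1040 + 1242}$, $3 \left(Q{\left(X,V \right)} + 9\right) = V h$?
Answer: $\frac{70743}{2282} \approx 31.0$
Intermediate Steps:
$h = -18$ ($h = -18 + 2 \cdot 0 = -18 + 0 = -18$)
$P = -7$
$Q{\left(X,V \right)} = -9 - 6 V$ ($Q{\left(X,V \right)} = -9 + \frac{V \left(-18\right)}{3} = -9 + \frac{\left(-18\right) V}{3} = -9 - 6 V$)
$F = - \frac{4563}{2282}$ ($F = -2 + \frac{1}{1040 + 1242} = -2 + \frac{1}{2282} = - \frac{4563}{2282} \approx -1.9996$)
$N = 11$ ($N = \left(-7\right) \left(-1\right) + 4 = 7 + 4 = 11$)
$Q{\left(-31,-2 \right)} N + F = \left(-9 - -12\right) 11 - \frac{4563}{2282} = \left(-9 + 12\right) 11 - \frac{4563}{2282} = 3 \cdot 11 - \frac{4563}{2282} = 33 - \frac{4563}{2282} = \frac{70743}{2282}$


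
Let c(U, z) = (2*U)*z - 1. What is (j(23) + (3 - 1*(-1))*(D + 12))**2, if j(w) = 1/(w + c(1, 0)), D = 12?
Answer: 4464769/484 ≈ 9224.7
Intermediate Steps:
c(U, z) = -1 + 2*U*z (c(U, z) = 2*U*z - 1 = -1 + 2*U*z)
j(w) = 1/(-1 + w) (j(w) = 1/(w + (-1 + 2*1*0)) = 1/(w + (-1 + 0)) = 1/(w - 1) = 1/(-1 + w))
(j(23) + (3 - 1*(-1))*(D + 12))**2 = (1/(-1 + 23) + (3 - 1*(-1))*(12 + 12))**2 = (1/22 + (3 + 1)*24)**2 = (1/22 + 4*24)**2 = (1/22 + 96)**2 = (2113/22)**2 = 4464769/484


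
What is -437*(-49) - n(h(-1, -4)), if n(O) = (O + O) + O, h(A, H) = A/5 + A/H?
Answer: 428257/20 ≈ 21413.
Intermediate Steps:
h(A, H) = A/5 + A/H (h(A, H) = A*(⅕) + A/H = A/5 + A/H)
n(O) = 3*O (n(O) = 2*O + O = 3*O)
-437*(-49) - n(h(-1, -4)) = -437*(-49) - 3*((⅕)*(-1) - 1/(-4)) = 21413 - 3*(-⅕ - 1*(-¼)) = 21413 - 3*(-⅕ + ¼) = 21413 - 3/20 = 428257/20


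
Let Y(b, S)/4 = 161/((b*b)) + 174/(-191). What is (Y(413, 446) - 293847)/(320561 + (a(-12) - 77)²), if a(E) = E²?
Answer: -124328125729/137528566350 ≈ -0.90402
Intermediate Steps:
Y(b, S) = -696/191 + 644/b² (Y(b, S) = 4*(161/((b*b)) + 174/(-191)) = 4*(161/(b²) + 174*(-1/191)) = 4*(161/b² - 174/191) = 4*(-174/191 + 161/b²) = -696/191 + 644/b²)
(Y(413, 446) - 293847)/(320561 + (a(-12) - 77)²) = ((-696/191 + 644/413²) - 293847)/(320561 + ((-12)² - 77)²) = ((-696/191 + 644*(1/170569)) - 293847)/(320561 + (144 - 77)²) = ((-696/191 + 92/24367) - 293847)/(320561 + 67²) = (-16941860/4654097 - 293847)/(320561 + 4489) = -1367609383019/4654097/325050 = -1367609383019/4654097*1/325050 = -124328125729/137528566350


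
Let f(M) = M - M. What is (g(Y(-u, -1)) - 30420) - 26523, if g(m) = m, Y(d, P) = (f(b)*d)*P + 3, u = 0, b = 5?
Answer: -56940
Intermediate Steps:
f(M) = 0
Y(d, P) = 3 (Y(d, P) = (0*d)*P + 3 = 0*P + 3 = 0 + 3 = 3)
(g(Y(-u, -1)) - 30420) - 26523 = (3 - 30420) - 26523 = -30417 - 26523 = -56940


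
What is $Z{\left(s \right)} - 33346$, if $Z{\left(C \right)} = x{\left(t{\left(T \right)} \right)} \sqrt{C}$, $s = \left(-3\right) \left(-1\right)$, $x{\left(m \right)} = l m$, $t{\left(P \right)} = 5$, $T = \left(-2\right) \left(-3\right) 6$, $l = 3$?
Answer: $-33346 + 15 \sqrt{3} \approx -33320.0$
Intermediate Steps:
$T = 36$ ($T = 6 \cdot 6 = 36$)
$x{\left(m \right)} = 3 m$
$s = 3$
$Z{\left(C \right)} = 15 \sqrt{C}$ ($Z{\left(C \right)} = 3 \cdot 5 \sqrt{C} = 15 \sqrt{C}$)
$Z{\left(s \right)} - 33346 = 15 \sqrt{3} - 33346 = -33346 + 15 \sqrt{3}$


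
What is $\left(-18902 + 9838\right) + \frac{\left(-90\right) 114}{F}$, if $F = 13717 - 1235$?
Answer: $- \frac{56573554}{6241} \approx -9064.8$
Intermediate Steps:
$F = 12482$
$\left(-18902 + 9838\right) + \frac{\left(-90\right) 114}{F} = \left(-18902 + 9838\right) + \frac{\left(-90\right) 114}{12482} = -9064 - \frac{5130}{6241} = - \frac{56573554}{6241}$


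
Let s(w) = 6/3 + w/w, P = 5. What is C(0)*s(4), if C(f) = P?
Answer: 15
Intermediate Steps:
C(f) = 5
s(w) = 3 (s(w) = 6*(⅓) + 1 = 2 + 1 = 3)
C(0)*s(4) = 5*3 = 15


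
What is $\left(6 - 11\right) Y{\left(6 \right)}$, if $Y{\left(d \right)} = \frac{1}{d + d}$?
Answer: $- \frac{5}{12} \approx -0.41667$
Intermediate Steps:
$Y{\left(d \right)} = \frac{1}{2 d}$
$\left(6 - 11\right) Y{\left(6 \right)} = \left(6 - 11\right) \frac{1}{2 \cdot 6} = - 5 \cdot \frac{1}{2} \cdot \frac{1}{6} = \left(-5\right) \frac{1}{12} = - \frac{5}{12}$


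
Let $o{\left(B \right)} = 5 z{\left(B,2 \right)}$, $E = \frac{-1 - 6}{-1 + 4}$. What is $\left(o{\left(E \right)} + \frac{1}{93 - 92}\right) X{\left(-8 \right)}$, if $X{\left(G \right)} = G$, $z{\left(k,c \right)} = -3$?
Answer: $112$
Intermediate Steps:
$E = - \frac{7}{3} \approx -2.3333$
$o{\left(B \right)} = -15$ ($o{\left(B \right)} = 5 \left(-3\right) = -15$)
$\left(o{\left(E \right)} + \frac{1}{93 - 92}\right) X{\left(-8 \right)} = \left(-15 + \frac{1}{93 - 92}\right) \left(-8\right) = \left(-15 + 1^{-1}\right) \left(-8\right) = \left(-15 + 1\right) \left(-8\right) = \left(-14\right) \left(-8\right) = 112$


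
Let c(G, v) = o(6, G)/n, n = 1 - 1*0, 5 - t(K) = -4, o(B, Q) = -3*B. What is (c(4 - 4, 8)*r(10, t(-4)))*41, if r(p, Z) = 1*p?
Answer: -7380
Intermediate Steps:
t(K) = 9 (t(K) = 5 - 1*(-4) = 5 + 4 = 9)
n = 1 (n = 1 + 0 = 1)
r(p, Z) = p
c(G, v) = -18 (c(G, v) = -3*6/1 = -18*1 = -18)
(c(4 - 4, 8)*r(10, t(-4)))*41 = -18*10*41 = -180*41 = -7380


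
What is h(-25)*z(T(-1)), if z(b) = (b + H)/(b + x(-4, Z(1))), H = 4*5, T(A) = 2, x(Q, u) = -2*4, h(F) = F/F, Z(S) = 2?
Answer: -11/3 ≈ -3.6667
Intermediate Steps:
h(F) = 1
x(Q, u) = -8
H = 20
z(b) = (20 + b)/(-8 + b) (z(b) = (b + 20)/(b - 8) = (20 + b)/(-8 + b))
h(-25)*z(T(-1)) = 1*((20 + 2)/(-8 + 2)) = 1*(22/(-6)) = 1*(-1/6*22) = 1*(-11/3) = -11/3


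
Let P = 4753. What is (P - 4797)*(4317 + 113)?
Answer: -194920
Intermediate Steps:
(P - 4797)*(4317 + 113) = (4753 - 4797)*(4317 + 113) = -44*4430 = -194920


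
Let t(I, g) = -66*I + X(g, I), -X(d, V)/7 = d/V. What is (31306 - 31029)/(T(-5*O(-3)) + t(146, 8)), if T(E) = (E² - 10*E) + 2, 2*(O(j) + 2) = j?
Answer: -80884/2774915 ≈ -0.029148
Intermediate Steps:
O(j) = -2 + j/2
X(d, V) = -7*d/V
T(E) = 2 + E² - 10*E
t(I, g) = -66*I - 7*g/I
(31306 - 31029)/(T(-5*O(-3)) + t(146, 8)) = (31306 - 31029)/((2 + (-5*(-2 + (½)*(-3)))² - (-50)*(-2 + (½)*(-3))) + (-66*146 - 7*8/146)) = 277/((2 + (-5*(-2 - 3/2))² - (-50)*(-2 - 3/2)) + (-9636 - 7*8*1/146)) = 277/((2 + (-5*(-7/2))² - (-50)*(-7)/2) + (-9636 - 28/73)) = 277/((2 + (35/2)² - 10*35/2) - 703456/73) = 277/((2 + 1225/4 - 175) - 703456/73) = 277/(533/4 - 703456/73) = 277/(-2774915/292) = 277*(-292/2774915) = -80884/2774915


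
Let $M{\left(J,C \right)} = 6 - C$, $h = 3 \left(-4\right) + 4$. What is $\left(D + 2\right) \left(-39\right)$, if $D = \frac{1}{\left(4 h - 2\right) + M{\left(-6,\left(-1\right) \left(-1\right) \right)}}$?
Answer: $- \frac{2223}{29} \approx -76.655$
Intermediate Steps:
$h = -8$ ($h = -12 + 4 = -8$)
$D = - \frac{1}{29}$ ($D = \frac{1}{\left(4 \left(-8\right) - 2\right) + \left(6 - \left(-1\right) \left(-1\right)\right)} = \frac{1}{\left(-32 - 2\right) + \left(6 - 1\right)} = \frac{1}{-34 + \left(6 - 1\right)} = \frac{1}{-34 + 5} = \frac{1}{-29} = - \frac{1}{29} \approx -0.034483$)
$\left(D + 2\right) \left(-39\right) = \left(- \frac{1}{29} + 2\right) \left(-39\right) = \frac{57}{29} \left(-39\right) = - \frac{2223}{29}$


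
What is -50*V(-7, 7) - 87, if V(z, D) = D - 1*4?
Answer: -237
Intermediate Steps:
V(z, D) = -4 + D (V(z, D) = D - 4 = -4 + D)
-50*V(-7, 7) - 87 = -50*(-4 + 7) - 87 = -50*3 - 87 = -150 - 87 = -237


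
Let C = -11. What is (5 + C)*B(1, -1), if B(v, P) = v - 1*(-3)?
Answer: -24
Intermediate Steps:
B(v, P) = 3 + v (B(v, P) = v + 3 = 3 + v)
(5 + C)*B(1, -1) = (5 - 11)*(3 + 1) = -6*4 = -24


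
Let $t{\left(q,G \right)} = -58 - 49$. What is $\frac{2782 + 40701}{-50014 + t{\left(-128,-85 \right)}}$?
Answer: $- \frac{43483}{50121} \approx -0.86756$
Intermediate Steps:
$t{\left(q,G \right)} = -107$ ($t{\left(q,G \right)} = -58 - 49 = -107$)
$\frac{2782 + 40701}{-50014 + t{\left(-128,-85 \right)}} = \frac{2782 + 40701}{-50014 - 107} = \frac{43483}{-50121} = 43483 \left(- \frac{1}{50121}\right) = - \frac{43483}{50121}$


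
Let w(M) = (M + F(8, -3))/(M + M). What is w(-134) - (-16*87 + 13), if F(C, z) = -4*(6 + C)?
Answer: 184881/134 ≈ 1379.7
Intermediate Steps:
F(C, z) = -24 - 4*C
w(M) = (-56 + M)/(2*M) (w(M) = (M + (-24 - 4*8))/(M + M) = (M + (-24 - 32))/((2*M)) = (M - 56)*(1/(2*M)) = (-56 + M)*(1/(2*M)) = (-56 + M)/(2*M))
w(-134) - (-16*87 + 13) = (1/2)*(-56 - 134)/(-134) - (-16*87 + 13) = (1/2)*(-1/134)*(-190) - (-1392 + 13) = 95/134 - 1*(-1379) = 95/134 + 1379 = 184881/134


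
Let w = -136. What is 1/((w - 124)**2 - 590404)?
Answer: -1/522804 ≈ -1.9128e-6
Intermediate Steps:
1/((w - 124)**2 - 590404) = 1/((-136 - 124)**2 - 590404) = 1/((-260)**2 - 590404) = 1/(67600 - 590404) = 1/(-522804) = -1/522804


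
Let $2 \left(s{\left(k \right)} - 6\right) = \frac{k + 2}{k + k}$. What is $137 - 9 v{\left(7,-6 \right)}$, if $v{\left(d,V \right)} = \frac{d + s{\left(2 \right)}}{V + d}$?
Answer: $\frac{31}{2} \approx 15.5$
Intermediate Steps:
$s{\left(k \right)} = 6 + \frac{2 + k}{4 k}$ ($s{\left(k \right)} = 6 + \frac{\left(k + 2\right) \frac{1}{k + k}}{2} = 6 + \frac{\left(2 + k\right) \frac{1}{2 k}}{2} = 6 + \frac{\frac{1}{2} \frac{1}{k} \left(2 + k\right)}{2} = 6 + \frac{2 + k}{4 k}$)
$v{\left(d,V \right)} = \frac{\frac{13}{2} + d}{V + d}$ ($v{\left(d,V \right)} = \frac{d + \frac{2 + 25 \cdot 2}{4 \cdot 2}}{V + d} = \frac{d + \frac{1}{4} \cdot \frac{1}{2} \left(2 + 50\right)}{V + d} = \frac{d + \frac{1}{4} \cdot \frac{1}{2} \cdot 52}{V + d} = \frac{d + \frac{13}{2}}{V + d} = \frac{\frac{13}{2} + d}{V + d}$)
$137 - 9 v{\left(7,-6 \right)} = 137 - 9 \frac{\frac{13}{2} + 7}{-6 + 7} = 137 - 9 \cdot 1^{-1} \cdot \frac{27}{2} = 137 - 9 \cdot 1 \cdot \frac{27}{2} = 137 - \frac{243}{2} = \frac{31}{2}$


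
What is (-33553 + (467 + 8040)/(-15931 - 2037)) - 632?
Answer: -614244587/17968 ≈ -34186.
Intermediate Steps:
(-33553 + (467 + 8040)/(-15931 - 2037)) - 632 = (-33553 + 8507/(-17968)) - 632 = (-33553 + 8507*(-1/17968)) - 632 = (-33553 - 8507/17968) - 632 = -602888811/17968 - 632 = -614244587/17968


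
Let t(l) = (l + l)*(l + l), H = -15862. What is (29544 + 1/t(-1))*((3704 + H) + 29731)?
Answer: 2076724421/4 ≈ 5.1918e+8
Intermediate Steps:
t(l) = 4*l**2 (t(l) = (2*l)*(2*l) = 4*l**2)
(29544 + 1/t(-1))*((3704 + H) + 29731) = (29544 + 1/(4*(-1)**2))*((3704 - 15862) + 29731) = (29544 + 1/(4*1))*(-12158 + 29731) = (29544 + 1/4)*17573 = (118177/4)*17573 = 2076724421/4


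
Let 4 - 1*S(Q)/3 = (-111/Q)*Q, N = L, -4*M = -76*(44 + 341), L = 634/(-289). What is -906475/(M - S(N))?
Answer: -181295/1394 ≈ -130.05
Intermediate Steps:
L = -634/289 (L = 634*(-1/289) = -634/289 ≈ -2.1938)
M = 7315 (M = -(-19)*(44 + 341) = -(-19)*385 = -1/4*(-29260) = 7315)
N = -634/289 ≈ -2.1938
S(Q) = 345 (S(Q) = 12 - 3*(-111/Q)*Q = 12 - 3*(-111) = 12 + 333 = 345)
-906475/(M - S(N)) = -906475/(7315 - 1*345) = -906475/(7315 - 345) = -906475/6970 = -906475*1/6970 = -181295/1394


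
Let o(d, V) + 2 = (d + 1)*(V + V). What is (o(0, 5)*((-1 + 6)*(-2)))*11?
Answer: -880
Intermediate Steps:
o(d, V) = -2 + 2*V*(1 + d) (o(d, V) = -2 + (d + 1)*(V + V) = -2 + (1 + d)*(2*V) = -2 + 2*V*(1 + d))
(o(0, 5)*((-1 + 6)*(-2)))*11 = ((-2 + 2*5 + 2*5*0)*((-1 + 6)*(-2)))*11 = ((-2 + 10 + 0)*(5*(-2)))*11 = (8*(-10))*11 = -80*11 = -880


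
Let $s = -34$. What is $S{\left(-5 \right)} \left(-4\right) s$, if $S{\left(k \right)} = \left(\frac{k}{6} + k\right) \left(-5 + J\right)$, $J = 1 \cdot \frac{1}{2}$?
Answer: $3570$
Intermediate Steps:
$J = \frac{1}{2}$ ($J = 1 \cdot \frac{1}{2} = \frac{1}{2} \approx 0.5$)
$S{\left(k \right)} = - \frac{21 k}{4}$ ($S{\left(k \right)} = \left(\frac{k}{6} + k\right) \left(-5 + \frac{1}{2}\right) = \left(k \frac{1}{6} + k\right) \left(- \frac{9}{2}\right) = \left(\frac{k}{6} + k\right) \left(- \frac{9}{2}\right) = \frac{7 k}{6} \left(- \frac{9}{2}\right) = - \frac{21 k}{4}$)
$S{\left(-5 \right)} \left(-4\right) s = \left(- \frac{21}{4}\right) \left(-5\right) \left(-4\right) \left(-34\right) = \frac{105}{4} \left(-4\right) \left(-34\right) = \left(-105\right) \left(-34\right) = 3570$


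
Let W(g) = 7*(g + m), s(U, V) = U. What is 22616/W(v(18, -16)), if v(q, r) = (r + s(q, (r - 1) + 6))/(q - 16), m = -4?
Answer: -22616/21 ≈ -1077.0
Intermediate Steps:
v(q, r) = (q + r)/(-16 + q) (v(q, r) = (r + q)/(q - 16) = (q + r)/(-16 + q))
W(g) = -28 + 7*g (W(g) = 7*(g - 4) = 7*(-4 + g) = -28 + 7*g)
22616/W(v(18, -16)) = 22616/(-28 + 7*((18 - 16)/(-16 + 18))) = 22616/(-28 + 7*(2/2)) = 22616/(-28 + 7*((½)*2)) = 22616/(-28 + 7*1) = 22616/(-28 + 7) = 22616/(-21) = 22616*(-1/21) = -22616/21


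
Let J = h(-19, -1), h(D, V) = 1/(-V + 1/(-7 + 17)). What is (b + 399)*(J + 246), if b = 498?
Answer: 2436252/11 ≈ 2.2148e+5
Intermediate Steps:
h(D, V) = 1/(⅒ - V) (h(D, V) = 1/(-V + 1/10) = 1/(-V + ⅒) = 1/(⅒ - V))
J = 10/11 (J = -10/(-1 + 10*(-1)) = -10/(-1 - 10) = -10/(-11) = -10*(-1/11) = 10/11 ≈ 0.90909)
(b + 399)*(J + 246) = (498 + 399)*(10/11 + 246) = 897*(2716/11) = 2436252/11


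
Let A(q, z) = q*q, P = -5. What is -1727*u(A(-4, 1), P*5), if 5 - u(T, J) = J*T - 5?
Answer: -708070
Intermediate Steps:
A(q, z) = q**2
u(T, J) = 10 - J*T (u(T, J) = 5 - (J*T - 5) = 5 - (-5 + J*T) = 5 + (5 - J*T) = 10 - J*T)
-1727*u(A(-4, 1), P*5) = -1727*(10 - 1*(-5*5)*(-4)**2) = -1727*(10 - 1*(-25)*16) = -1727*(10 + 400) = -1727*410 = -708070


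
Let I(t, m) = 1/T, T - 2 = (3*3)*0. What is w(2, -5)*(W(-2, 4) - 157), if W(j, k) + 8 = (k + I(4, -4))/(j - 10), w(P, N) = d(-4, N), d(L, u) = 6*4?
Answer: -3969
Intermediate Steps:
d(L, u) = 24
T = 2 (T = 2 + (3*3)*0 = 2 + 9*0 = 2 + 0 = 2)
I(t, m) = ½ (I(t, m) = 1/2 = ½)
w(P, N) = 24
W(j, k) = -8 + (½ + k)/(-10 + j) (W(j, k) = -8 + (k + ½)/(j - 10) = -8 + (½ + k)/(-10 + j))
w(2, -5)*(W(-2, 4) - 157) = 24*((161/2 + 4 - 8*(-2))/(-10 - 2) - 157) = 24*((161/2 + 4 + 16)/(-12) - 157) = 24*(-1/12*201/2 - 157) = 24*(-67/8 - 157) = 24*(-1323/8) = -3969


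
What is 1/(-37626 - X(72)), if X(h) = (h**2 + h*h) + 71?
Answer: -1/48065 ≈ -2.0805e-5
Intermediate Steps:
X(h) = 71 + 2*h**2 (X(h) = (h**2 + h**2) + 71 = 2*h**2 + 71 = 71 + 2*h**2)
1/(-37626 - X(72)) = 1/(-37626 - (71 + 2*72**2)) = 1/(-37626 - (71 + 2*5184)) = 1/(-37626 - (71 + 10368)) = 1/(-37626 - 1*10439) = 1/(-37626 - 10439) = 1/(-48065) = -1/48065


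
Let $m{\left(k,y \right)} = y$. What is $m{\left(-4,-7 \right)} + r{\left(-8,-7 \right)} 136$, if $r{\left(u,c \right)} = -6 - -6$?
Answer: $-7$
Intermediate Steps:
$r{\left(u,c \right)} = 0$ ($r{\left(u,c \right)} = -6 + 6 = 0$)
$m{\left(-4,-7 \right)} + r{\left(-8,-7 \right)} 136 = -7 + 0 \cdot 136 = -7 + 0 = -7$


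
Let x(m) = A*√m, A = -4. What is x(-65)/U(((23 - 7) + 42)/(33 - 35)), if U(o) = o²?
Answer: -4*I*√65/841 ≈ -0.038346*I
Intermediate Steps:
x(m) = -4*√m
x(-65)/U(((23 - 7) + 42)/(33 - 35)) = (-4*I*√65)/((((23 - 7) + 42)/(33 - 35))²) = (-4*I*√65)/(((16 + 42)/(-2))²) = (-4*I*√65)/((58*(-½))²) = (-4*I*√65)/((-29)²) = -4*I*√65/841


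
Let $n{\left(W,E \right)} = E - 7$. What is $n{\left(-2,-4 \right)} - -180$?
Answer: $169$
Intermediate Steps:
$n{\left(W,E \right)} = -7 + E$ ($n{\left(W,E \right)} = E - 7 = -7 + E$)
$n{\left(-2,-4 \right)} - -180 = \left(-7 - 4\right) - -180 = -11 + 180 = 169$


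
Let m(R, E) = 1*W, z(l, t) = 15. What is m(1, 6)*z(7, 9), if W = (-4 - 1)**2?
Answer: 375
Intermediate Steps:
W = 25 (W = (-5)**2 = 25)
m(R, E) = 25 (m(R, E) = 1*25 = 25)
m(1, 6)*z(7, 9) = 25*15 = 375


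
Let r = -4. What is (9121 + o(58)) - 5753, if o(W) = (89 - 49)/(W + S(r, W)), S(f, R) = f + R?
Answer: 47157/14 ≈ 3368.4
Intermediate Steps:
S(f, R) = R + f
o(W) = 40/(-4 + 2*W) (o(W) = (89 - 49)/(W + (W - 4)) = 40/(W + (-4 + W)) = 40/(-4 + 2*W))
(9121 + o(58)) - 5753 = (9121 + 20/(-2 + 58)) - 5753 = (9121 + 20/56) - 5753 = (9121 + 20*(1/56)) - 5753 = (9121 + 5/14) - 5753 = 127699/14 - 5753 = 47157/14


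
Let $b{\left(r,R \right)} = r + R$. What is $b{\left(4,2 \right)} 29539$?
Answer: $177234$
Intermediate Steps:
$b{\left(r,R \right)} = R + r$
$b{\left(4,2 \right)} 29539 = \left(2 + 4\right) 29539 = 6 \cdot 29539 = 177234$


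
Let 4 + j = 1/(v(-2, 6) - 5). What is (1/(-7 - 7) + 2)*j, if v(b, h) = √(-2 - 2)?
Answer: -3267/406 - 27*I/203 ≈ -8.0468 - 0.133*I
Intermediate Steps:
v(b, h) = 2*I (v(b, h) = √(-4) = 2*I)
j = -4 + (-5 - 2*I)/29 (j = -4 + 1/(2*I - 5) = -4 + 1/(-5 + 2*I) = -4 + (-5 - 2*I)/29 ≈ -4.1724 - 0.068966*I)
(1/(-7 - 7) + 2)*j = (1/(-7 - 7) + 2)*(-121/29 - 2*I/29) = (1/(-14) + 2)*(-121/29 - 2*I/29) = (-1/14 + 2)*(-121/29 - 2*I/29) = 27*(-121/29 - 2*I/29)/14 = -3267/406 - 27*I/203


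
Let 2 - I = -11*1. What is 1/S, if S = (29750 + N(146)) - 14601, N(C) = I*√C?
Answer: 15149/229467527 - 13*√146/229467527 ≈ 6.5334e-5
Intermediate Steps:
I = 13 (I = 2 - (-11) = 2 - 1*(-11) = 2 + 11 = 13)
N(C) = 13*√C
S = 15149 + 13*√146 (S = (29750 + 13*√146) - 14601 = 15149 + 13*√146 ≈ 15306.)
1/S = 1/(15149 + 13*√146)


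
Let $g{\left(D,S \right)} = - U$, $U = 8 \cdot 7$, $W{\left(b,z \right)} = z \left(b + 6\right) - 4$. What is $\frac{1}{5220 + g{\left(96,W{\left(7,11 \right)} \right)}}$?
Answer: $\frac{1}{5164} \approx 0.00019365$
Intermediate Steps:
$W{\left(b,z \right)} = -4 + z \left(6 + b\right)$ ($W{\left(b,z \right)} = z \left(6 + b\right) - 4 = -4 + z \left(6 + b\right)$)
$U = 56$
$g{\left(D,S \right)} = -56$ ($g{\left(D,S \right)} = \left(-1\right) 56 = -56$)
$\frac{1}{5220 + g{\left(96,W{\left(7,11 \right)} \right)}} = \frac{1}{5220 - 56} = \frac{1}{5164}$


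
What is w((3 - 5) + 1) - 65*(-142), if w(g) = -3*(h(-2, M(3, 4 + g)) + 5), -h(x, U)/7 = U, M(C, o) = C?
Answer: 9278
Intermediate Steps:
h(x, U) = -7*U
w(g) = 48 (w(g) = -3*(-7*3 + 5) = -3*(-21 + 5) = -3*(-16) = 48)
w((3 - 5) + 1) - 65*(-142) = 48 - 65*(-142) = 48 + 9230 = 9278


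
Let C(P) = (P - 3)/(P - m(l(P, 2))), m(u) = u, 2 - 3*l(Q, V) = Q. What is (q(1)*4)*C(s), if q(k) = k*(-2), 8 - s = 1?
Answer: -48/13 ≈ -3.6923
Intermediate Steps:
s = 7 (s = 8 - 1*1 = 8 - 1 = 7)
l(Q, V) = 2/3 - Q/3
C(P) = (-3 + P)/(-2/3 + 4*P/3) (C(P) = (P - 3)/(P - (2/3 - P/3)) = (-3 + P)/(P + (-2/3 + P/3)) = (-3 + P)/(-2/3 + 4*P/3))
q(k) = -2*k
(q(1)*4)*C(s) = (-2*1*4)*(3*(-3 + 7)/(2*(-1 + 2*7))) = (-2*4)*((3/2)*4/(-1 + 14)) = -12*4/13 = -8*6/13 = -48/13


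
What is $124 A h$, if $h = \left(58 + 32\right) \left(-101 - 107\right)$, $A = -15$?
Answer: $34819200$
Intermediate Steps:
$h = -18720$ ($h = 90 \left(-208\right) = -18720$)
$124 A h = 124 \left(-15\right) \left(-18720\right) = \left(-1860\right) \left(-18720\right) = 34819200$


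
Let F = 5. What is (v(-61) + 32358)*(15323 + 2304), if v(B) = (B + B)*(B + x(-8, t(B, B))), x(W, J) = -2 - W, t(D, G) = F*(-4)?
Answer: 688651636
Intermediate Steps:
t(D, G) = -20 (t(D, G) = 5*(-4) = -20)
v(B) = 2*B*(6 + B) (v(B) = (B + B)*(B + (-2 - 1*(-8))) = (2*B)*(B + (-2 + 8)) = (2*B)*(B + 6) = (2*B)*(6 + B) = 2*B*(6 + B))
(v(-61) + 32358)*(15323 + 2304) = (2*(-61)*(6 - 61) + 32358)*(15323 + 2304) = (2*(-61)*(-55) + 32358)*17627 = (6710 + 32358)*17627 = 39068*17627 = 688651636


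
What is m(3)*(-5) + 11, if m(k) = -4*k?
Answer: 71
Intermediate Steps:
m(3)*(-5) + 11 = -4*3*(-5) + 11 = -12*(-5) + 11 = 60 + 11 = 71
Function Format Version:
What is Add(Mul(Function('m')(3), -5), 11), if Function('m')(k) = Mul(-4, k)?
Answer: 71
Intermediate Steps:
Add(Mul(Function('m')(3), -5), 11) = Add(Mul(Mul(-4, 3), -5), 11) = Add(Mul(-12, -5), 11) = Add(60, 11) = 71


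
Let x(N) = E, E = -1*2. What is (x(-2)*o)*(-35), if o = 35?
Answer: 2450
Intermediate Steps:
E = -2
x(N) = -2
(x(-2)*o)*(-35) = -2*35*(-35) = -70*(-35) = 2450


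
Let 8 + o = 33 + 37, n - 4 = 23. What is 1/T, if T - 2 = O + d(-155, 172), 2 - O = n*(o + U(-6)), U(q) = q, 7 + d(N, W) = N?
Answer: -1/1670 ≈ -0.00059880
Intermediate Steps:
n = 27 (n = 4 + 23 = 27)
d(N, W) = -7 + N
o = 62 (o = -8 + (33 + 37) = -8 + 70 = 62)
O = -1510 (O = 2 - 27*(62 - 6) = 2 - 27*56 = 2 - 1*1512 = 2 - 1512 = -1510)
T = -1670 (T = 2 + (-1510 + (-7 - 155)) = 2 + (-1510 - 162) = 2 - 1672 = -1670)
1/T = 1/(-1670) = -1/1670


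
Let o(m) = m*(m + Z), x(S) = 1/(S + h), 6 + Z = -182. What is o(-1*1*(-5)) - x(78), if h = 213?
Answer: -266266/291 ≈ -915.00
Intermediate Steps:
Z = -188 (Z = -6 - 182 = -188)
x(S) = 1/(213 + S) (x(S) = 1/(S + 213) = 1/(213 + S))
o(m) = m*(-188 + m) (o(m) = m*(m - 188) = m*(-188 + m))
o(-1*1*(-5)) - x(78) = (-1*1*(-5))*(-188 - 1*1*(-5)) - 1/(213 + 78) = (-1*(-5))*(-188 - 1*(-5)) - 1/291 = 5*(-188 + 5) - 1*1/291 = 5*(-183) - 1/291 = -915 - 1/291 = -266266/291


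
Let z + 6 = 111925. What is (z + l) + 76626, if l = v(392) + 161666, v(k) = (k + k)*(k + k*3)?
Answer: 1579523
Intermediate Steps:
v(k) = 8*k**2 (v(k) = (2*k)*(k + 3*k) = (2*k)*(4*k) = 8*k**2)
z = 111919 (z = -6 + 111925 = 111919)
l = 1390978 (l = 8*392**2 + 161666 = 8*153664 + 161666 = 1229312 + 161666 = 1390978)
(z + l) + 76626 = (111919 + 1390978) + 76626 = 1502897 + 76626 = 1579523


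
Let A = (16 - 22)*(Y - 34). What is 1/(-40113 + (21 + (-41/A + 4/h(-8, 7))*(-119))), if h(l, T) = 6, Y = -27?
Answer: -366/14697829 ≈ -2.4902e-5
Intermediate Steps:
A = 366 (A = (16 - 22)*(-27 - 34) = -6*(-61) = 366)
1/(-40113 + (21 + (-41/A + 4/h(-8, 7))*(-119))) = 1/(-40113 + (21 + (-41/366 + 4/6)*(-119))) = 1/(-40113 + (21 + (-41*1/366 + 4*(1/6))*(-119))) = 1/(-40113 + (21 + (-41/366 + 2/3)*(-119))) = 1/(-40113 + (21 + (203/366)*(-119))) = 1/(-40113 + (21 - 24157/366)) = 1/(-40113 - 16471/366) = 1/(-14697829/366) = -366/14697829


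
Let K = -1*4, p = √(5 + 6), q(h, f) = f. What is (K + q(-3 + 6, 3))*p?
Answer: -√11 ≈ -3.3166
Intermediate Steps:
p = √11 ≈ 3.3166
K = -4
(K + q(-3 + 6, 3))*p = (-4 + 3)*√11 = -√11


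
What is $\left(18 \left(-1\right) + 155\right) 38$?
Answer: $5206$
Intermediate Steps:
$\left(18 \left(-1\right) + 155\right) 38 = \left(-18 + 155\right) 38 = 137 \cdot 38 = 5206$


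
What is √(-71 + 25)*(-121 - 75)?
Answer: -196*I*√46 ≈ -1329.3*I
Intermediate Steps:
√(-71 + 25)*(-121 - 75) = √(-46)*(-196) = (I*√46)*(-196) = -196*I*√46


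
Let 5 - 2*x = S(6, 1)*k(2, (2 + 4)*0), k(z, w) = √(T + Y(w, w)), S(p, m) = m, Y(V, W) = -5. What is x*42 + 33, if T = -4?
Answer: 138 - 63*I ≈ 138.0 - 63.0*I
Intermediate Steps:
k(z, w) = 3*I (k(z, w) = √(-4 - 5) = √(-9) = 3*I)
x = 5/2 - 3*I/2 ≈ 2.5 - 1.5*I
x*42 + 33 = (5/2 - 3*I/2)*42 + 33 = (105 - 63*I) + 33 = 138 - 63*I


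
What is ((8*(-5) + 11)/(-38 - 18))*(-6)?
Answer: -87/28 ≈ -3.1071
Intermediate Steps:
((8*(-5) + 11)/(-38 - 18))*(-6) = ((-40 + 11)/(-56))*(-6) = -29*(-1/56)*(-6) = (29/56)*(-6) = -87/28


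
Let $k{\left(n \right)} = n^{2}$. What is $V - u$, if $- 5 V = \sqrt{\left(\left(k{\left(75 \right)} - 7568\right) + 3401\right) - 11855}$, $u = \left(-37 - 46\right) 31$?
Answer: $2573 - \frac{i \sqrt{10397}}{5} \approx 2573.0 - 20.393 i$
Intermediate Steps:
$u = -2573$ ($u = \left(-83\right) 31 = -2573$)
$V = - \frac{i \sqrt{10397}}{5}$ ($V = - \frac{\sqrt{\left(\left(75^{2} - 7568\right) + 3401\right) - 11855}}{5} = - \frac{\sqrt{\left(\left(5625 - 7568\right) + 3401\right) - 11855}}{5} = - \frac{\sqrt{\left(-1943 + 3401\right) - 11855}}{5} = - \frac{\sqrt{1458 - 11855}}{5} = - \frac{\sqrt{-10397}}{5} = - \frac{i \sqrt{10397}}{5} \approx - 20.393 i$)
$V - u = - \frac{i \sqrt{10397}}{5} - -2573 = - \frac{i \sqrt{10397}}{5} + 2573 = 2573 - \frac{i \sqrt{10397}}{5}$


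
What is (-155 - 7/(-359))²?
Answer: 3095587044/128881 ≈ 24019.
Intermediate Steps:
(-155 - 7/(-359))² = (-155 - 7*(-1/359))² = (-155 + 7/359)² = (-55638/359)² = 3095587044/128881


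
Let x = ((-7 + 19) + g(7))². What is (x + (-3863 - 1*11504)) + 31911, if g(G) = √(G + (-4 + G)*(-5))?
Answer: 16680 + 48*I*√2 ≈ 16680.0 + 67.882*I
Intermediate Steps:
g(G) = √(20 - 4*G) (g(G) = √(G + (20 - 5*G)) = √(20 - 4*G))
x = (12 + 2*I*√2)² (x = ((-7 + 19) + 2*√(5 - 1*7))² = (12 + 2*√(5 - 7))² = (12 + 2*√(-2))² = (12 + 2*(I*√2))² = (12 + 2*I*√2)² ≈ 136.0 + 67.882*I)
(x + (-3863 - 1*11504)) + 31911 = ((136 + 48*I*√2) + (-3863 - 1*11504)) + 31911 = ((136 + 48*I*√2) + (-3863 - 11504)) + 31911 = ((136 + 48*I*√2) - 15367) + 31911 = (-15231 + 48*I*√2) + 31911 = 16680 + 48*I*√2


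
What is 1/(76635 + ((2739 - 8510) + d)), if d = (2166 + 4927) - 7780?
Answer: 1/70177 ≈ 1.4250e-5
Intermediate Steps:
d = -687 (d = 7093 - 7780 = -687)
1/(76635 + ((2739 - 8510) + d)) = 1/(76635 + ((2739 - 8510) - 687)) = 1/(76635 + (-5771 - 687)) = 1/(76635 - 6458) = 1/70177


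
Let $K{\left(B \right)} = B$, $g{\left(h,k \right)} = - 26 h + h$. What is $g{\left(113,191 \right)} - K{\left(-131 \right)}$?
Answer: $-2694$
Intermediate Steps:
$g{\left(h,k \right)} = - 25 h$
$g{\left(113,191 \right)} - K{\left(-131 \right)} = \left(-25\right) 113 - -131 = -2825 + 131 = -2694$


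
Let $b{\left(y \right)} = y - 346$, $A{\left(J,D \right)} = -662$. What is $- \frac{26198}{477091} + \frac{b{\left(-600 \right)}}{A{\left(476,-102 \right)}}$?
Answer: $\frac{216992505}{157917121} \approx 1.3741$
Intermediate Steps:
$b{\left(y \right)} = -346 + y$
$- \frac{26198}{477091} + \frac{b{\left(-600 \right)}}{A{\left(476,-102 \right)}} = - \frac{26198}{477091} + \frac{-346 - 600}{-662} = \left(-26198\right) \frac{1}{477091} - - \frac{473}{331} = - \frac{26198}{477091} + \frac{473}{331} = \frac{216992505}{157917121}$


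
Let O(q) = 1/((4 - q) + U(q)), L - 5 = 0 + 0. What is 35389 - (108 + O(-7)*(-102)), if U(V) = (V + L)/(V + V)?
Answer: 458772/13 ≈ 35290.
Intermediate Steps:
L = 5 (L = 5 + (0 + 0) = 5 + 0 = 5)
U(V) = (5 + V)/(2*V) (U(V) = (V + 5)/(V + V) = (5 + V)/((2*V)) = (5 + V)*(1/(2*V)) = (5 + V)/(2*V))
O(q) = 1/(4 - q + (5 + q)/(2*q)) (O(q) = 1/((4 - q) + (5 + q)/(2*q)) = 1/(4 - q + (5 + q)/(2*q)))
35389 - (108 + O(-7)*(-102)) = 35389 - (108 + (2*(-7)/(5 - 7 + 2*(-7)*(4 - 1*(-7))))*(-102)) = 35389 - (108 + (2*(-7)/(5 - 7 + 2*(-7)*(4 + 7)))*(-102)) = 35389 - (108 + (2*(-7)/(5 - 7 + 2*(-7)*11))*(-102)) = 35389 - (108 + (2*(-7)/(5 - 7 - 154))*(-102)) = 35389 - (108 + (2*(-7)/(-156))*(-102)) = 35389 - (108 + (2*(-7)*(-1/156))*(-102)) = 35389 - (108 + (7/78)*(-102)) = 35389 - (108 - 119/13) = 35389 - 1*1285/13 = 35389 - 1285/13 = 458772/13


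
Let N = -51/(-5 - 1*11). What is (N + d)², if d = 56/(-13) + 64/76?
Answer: 1207801/15618304 ≈ 0.077332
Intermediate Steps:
N = 51/16 (N = -51/(-5 - 11) = -51/(-16) = -51*(-1/16) = 51/16 ≈ 3.1875)
d = -856/247 (d = 56*(-1/13) + 64*(1/76) = -56/13 + 16/19 = -856/247 ≈ -3.4656)
(N + d)² = (51/16 - 856/247)² = (-1099/3952)² = 1207801/15618304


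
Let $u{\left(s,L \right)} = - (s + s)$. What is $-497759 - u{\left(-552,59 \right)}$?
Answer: $-498863$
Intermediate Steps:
$u{\left(s,L \right)} = - 2 s$
$-497759 - u{\left(-552,59 \right)} = -497759 - \left(-2\right) \left(-552\right) = -497759 - 1104 = -498863$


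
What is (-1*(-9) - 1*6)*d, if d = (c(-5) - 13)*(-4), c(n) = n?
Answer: 216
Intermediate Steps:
d = 72 (d = (-5 - 13)*(-4) = -18*(-4) = 72)
(-1*(-9) - 1*6)*d = (-1*(-9) - 1*6)*72 = (9 - 6)*72 = 3*72 = 216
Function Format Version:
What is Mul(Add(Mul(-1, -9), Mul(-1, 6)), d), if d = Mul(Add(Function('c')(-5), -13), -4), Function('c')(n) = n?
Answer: 216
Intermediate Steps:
d = 72 (d = Mul(Add(-5, -13), -4) = Mul(-18, -4) = 72)
Mul(Add(Mul(-1, -9), Mul(-1, 6)), d) = Mul(Add(Mul(-1, -9), Mul(-1, 6)), 72) = Mul(Add(9, -6), 72) = Mul(3, 72) = 216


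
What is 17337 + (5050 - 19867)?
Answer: 2520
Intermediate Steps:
17337 + (5050 - 19867) = 17337 - 14817 = 2520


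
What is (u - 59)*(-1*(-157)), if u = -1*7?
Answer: -10362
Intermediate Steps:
u = -7
(u - 59)*(-1*(-157)) = (-7 - 59)*(-1*(-157)) = -66*157 = -10362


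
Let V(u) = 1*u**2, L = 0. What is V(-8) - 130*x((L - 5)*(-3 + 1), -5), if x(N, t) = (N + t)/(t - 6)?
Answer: 1354/11 ≈ 123.09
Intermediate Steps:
V(u) = u**2
x(N, t) = (N + t)/(-6 + t)
V(-8) - 130*x((L - 5)*(-3 + 1), -5) = (-8)**2 - 130*((0 - 5)*(-3 + 1) - 5)/(-6 - 5) = 64 - 130*(-5*(-2) - 5)/(-11) = 64 - (-130)*(10 - 5)/11 = 64 - (-130)*5/11 = 64 - 130*(-5/11) = 64 + 650/11 = 1354/11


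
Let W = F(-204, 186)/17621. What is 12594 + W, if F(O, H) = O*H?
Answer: 221880930/17621 ≈ 12592.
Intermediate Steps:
F(O, H) = H*O
W = -37944/17621 (W = (186*(-204))/17621 = -37944*1/17621 = -37944/17621 ≈ -2.1533)
12594 + W = 12594 - 37944/17621 = 221880930/17621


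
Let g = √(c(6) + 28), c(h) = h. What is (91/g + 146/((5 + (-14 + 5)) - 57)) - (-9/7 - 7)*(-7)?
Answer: -3684/61 + 91*√34/34 ≈ -44.787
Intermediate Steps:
g = √34 (g = √(6 + 28) = √34 ≈ 5.8309)
(91/g + 146/((5 + (-14 + 5)) - 57)) - (-9/7 - 7)*(-7) = (91/(√34) + 146/((5 + (-14 + 5)) - 57)) - (-9/7 - 7)*(-7) = (91*(√34/34) + 146/((5 - 9) - 57)) - (-9*⅐ - 7)*(-7) = (91*√34/34 + 146/(-4 - 57)) - (-9/7 - 7)*(-7) = (91*√34/34 + 146/(-61)) - (-58)*(-7)/7 = (91*√34/34 + 146*(-1/61)) - 1*58 = (91*√34/34 - 146/61) - 58 = (-146/61 + 91*√34/34) - 58 = -3684/61 + 91*√34/34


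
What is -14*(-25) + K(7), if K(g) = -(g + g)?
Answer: 336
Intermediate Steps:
K(g) = -2*g
-14*(-25) + K(7) = -14*(-25) - 2*7 = 350 - 14 = 336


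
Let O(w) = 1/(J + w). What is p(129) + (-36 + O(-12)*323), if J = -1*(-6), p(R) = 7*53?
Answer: 1687/6 ≈ 281.17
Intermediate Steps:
p(R) = 371
J = 6
O(w) = 1/(6 + w)
p(129) + (-36 + O(-12)*323) = 371 + (-36 + 323/(6 - 12)) = 371 + (-36 + 323/(-6)) = 371 + (-36 - ⅙*323) = 371 + (-36 - 323/6) = 371 - 539/6 = 1687/6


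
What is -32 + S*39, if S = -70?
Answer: -2762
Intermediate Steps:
-32 + S*39 = -32 - 70*39 = -32 - 2730 = -2762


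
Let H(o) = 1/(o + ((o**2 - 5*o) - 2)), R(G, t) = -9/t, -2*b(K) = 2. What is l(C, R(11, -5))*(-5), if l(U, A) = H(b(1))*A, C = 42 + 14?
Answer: -3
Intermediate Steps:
b(K) = -1 (b(K) = -1/2*2 = -1)
C = 56
H(o) = 1/(-2 + o**2 - 4*o) (H(o) = 1/(o + (-2 + o**2 - 5*o)) = 1/(-2 + o**2 - 4*o))
l(U, A) = A/3 (l(U, A) = A/(-2 + (-1)**2 - 4*(-1)) = A/(-2 + 1 + 4) = A/3)
l(C, R(11, -5))*(-5) = ((-9/(-5))/3)*(-5) = ((-9*(-1/5))/3)*(-5) = ((1/3)*(9/5))*(-5) = (3/5)*(-5) = -3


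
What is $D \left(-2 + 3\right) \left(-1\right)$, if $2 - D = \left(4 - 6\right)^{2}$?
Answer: $2$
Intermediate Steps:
$D = -2$ ($D = 2 - \left(4 - 6\right)^{2} = 2 - \left(-2\right)^{2} = 2 - 4 = -2$)
$D \left(-2 + 3\right) \left(-1\right) = - 2 \left(-2 + 3\right) \left(-1\right) = - 2 \cdot 1 \left(-1\right) = \left(-2\right) \left(-1\right) = 2$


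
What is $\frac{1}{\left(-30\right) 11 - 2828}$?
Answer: $- \frac{1}{3158} \approx -0.00031666$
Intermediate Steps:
$\frac{1}{\left(-30\right) 11 - 2828} = \frac{1}{-330 - 2828} = \frac{1}{-3158} = - \frac{1}{3158}$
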